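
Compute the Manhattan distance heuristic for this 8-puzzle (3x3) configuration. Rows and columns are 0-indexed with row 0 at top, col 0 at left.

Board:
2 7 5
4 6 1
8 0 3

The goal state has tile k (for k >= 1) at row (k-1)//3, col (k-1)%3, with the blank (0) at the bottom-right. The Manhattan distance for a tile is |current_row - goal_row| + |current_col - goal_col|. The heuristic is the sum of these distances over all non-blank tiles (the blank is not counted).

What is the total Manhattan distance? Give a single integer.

Tile 2: at (0,0), goal (0,1), distance |0-0|+|0-1| = 1
Tile 7: at (0,1), goal (2,0), distance |0-2|+|1-0| = 3
Tile 5: at (0,2), goal (1,1), distance |0-1|+|2-1| = 2
Tile 4: at (1,0), goal (1,0), distance |1-1|+|0-0| = 0
Tile 6: at (1,1), goal (1,2), distance |1-1|+|1-2| = 1
Tile 1: at (1,2), goal (0,0), distance |1-0|+|2-0| = 3
Tile 8: at (2,0), goal (2,1), distance |2-2|+|0-1| = 1
Tile 3: at (2,2), goal (0,2), distance |2-0|+|2-2| = 2
Sum: 1 + 3 + 2 + 0 + 1 + 3 + 1 + 2 = 13

Answer: 13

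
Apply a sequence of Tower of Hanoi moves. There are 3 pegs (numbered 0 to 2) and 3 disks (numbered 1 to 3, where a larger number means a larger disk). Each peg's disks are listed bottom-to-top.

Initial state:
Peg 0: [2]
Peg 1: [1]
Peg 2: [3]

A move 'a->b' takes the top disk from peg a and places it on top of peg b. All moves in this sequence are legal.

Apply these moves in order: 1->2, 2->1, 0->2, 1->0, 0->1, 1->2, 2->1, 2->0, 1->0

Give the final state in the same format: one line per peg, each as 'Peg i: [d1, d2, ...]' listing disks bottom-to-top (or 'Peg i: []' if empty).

Answer: Peg 0: [2, 1]
Peg 1: []
Peg 2: [3]

Derivation:
After move 1 (1->2):
Peg 0: [2]
Peg 1: []
Peg 2: [3, 1]

After move 2 (2->1):
Peg 0: [2]
Peg 1: [1]
Peg 2: [3]

After move 3 (0->2):
Peg 0: []
Peg 1: [1]
Peg 2: [3, 2]

After move 4 (1->0):
Peg 0: [1]
Peg 1: []
Peg 2: [3, 2]

After move 5 (0->1):
Peg 0: []
Peg 1: [1]
Peg 2: [3, 2]

After move 6 (1->2):
Peg 0: []
Peg 1: []
Peg 2: [3, 2, 1]

After move 7 (2->1):
Peg 0: []
Peg 1: [1]
Peg 2: [3, 2]

After move 8 (2->0):
Peg 0: [2]
Peg 1: [1]
Peg 2: [3]

After move 9 (1->0):
Peg 0: [2, 1]
Peg 1: []
Peg 2: [3]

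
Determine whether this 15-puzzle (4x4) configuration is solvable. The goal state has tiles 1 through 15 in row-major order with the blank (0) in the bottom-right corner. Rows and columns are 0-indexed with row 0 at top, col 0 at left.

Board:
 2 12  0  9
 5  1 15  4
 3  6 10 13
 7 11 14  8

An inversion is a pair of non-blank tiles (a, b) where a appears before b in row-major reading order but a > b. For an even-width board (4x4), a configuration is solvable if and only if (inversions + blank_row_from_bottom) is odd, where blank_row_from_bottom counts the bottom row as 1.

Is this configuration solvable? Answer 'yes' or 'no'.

Inversions: 38
Blank is in row 0 (0-indexed from top), which is row 4 counting from the bottom (bottom = 1).
38 + 4 = 42, which is even, so the puzzle is not solvable.

Answer: no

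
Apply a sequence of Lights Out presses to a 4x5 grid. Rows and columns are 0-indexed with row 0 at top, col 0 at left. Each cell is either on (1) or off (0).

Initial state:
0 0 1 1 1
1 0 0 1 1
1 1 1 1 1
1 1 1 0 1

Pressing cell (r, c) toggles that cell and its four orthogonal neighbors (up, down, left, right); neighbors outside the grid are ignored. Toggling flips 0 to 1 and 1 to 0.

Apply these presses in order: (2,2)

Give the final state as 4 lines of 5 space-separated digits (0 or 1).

Answer: 0 0 1 1 1
1 0 1 1 1
1 0 0 0 1
1 1 0 0 1

Derivation:
After press 1 at (2,2):
0 0 1 1 1
1 0 1 1 1
1 0 0 0 1
1 1 0 0 1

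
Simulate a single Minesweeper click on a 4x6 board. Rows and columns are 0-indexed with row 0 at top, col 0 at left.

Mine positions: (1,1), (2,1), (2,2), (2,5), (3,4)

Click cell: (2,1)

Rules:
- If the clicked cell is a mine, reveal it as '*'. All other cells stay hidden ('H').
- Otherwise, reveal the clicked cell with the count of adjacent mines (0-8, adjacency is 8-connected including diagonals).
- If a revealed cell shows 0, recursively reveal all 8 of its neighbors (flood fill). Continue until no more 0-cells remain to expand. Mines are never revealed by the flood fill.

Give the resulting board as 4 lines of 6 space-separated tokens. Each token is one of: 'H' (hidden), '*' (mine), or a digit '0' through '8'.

H H H H H H
H H H H H H
H * H H H H
H H H H H H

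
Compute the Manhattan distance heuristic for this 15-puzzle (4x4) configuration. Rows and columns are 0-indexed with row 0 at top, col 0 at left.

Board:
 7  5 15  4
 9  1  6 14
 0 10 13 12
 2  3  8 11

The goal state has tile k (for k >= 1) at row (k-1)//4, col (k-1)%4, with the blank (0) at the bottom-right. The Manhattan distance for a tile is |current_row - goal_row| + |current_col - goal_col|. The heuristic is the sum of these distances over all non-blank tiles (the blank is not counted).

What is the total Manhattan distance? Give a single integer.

Answer: 32

Derivation:
Tile 7: at (0,0), goal (1,2), distance |0-1|+|0-2| = 3
Tile 5: at (0,1), goal (1,0), distance |0-1|+|1-0| = 2
Tile 15: at (0,2), goal (3,2), distance |0-3|+|2-2| = 3
Tile 4: at (0,3), goal (0,3), distance |0-0|+|3-3| = 0
Tile 9: at (1,0), goal (2,0), distance |1-2|+|0-0| = 1
Tile 1: at (1,1), goal (0,0), distance |1-0|+|1-0| = 2
Tile 6: at (1,2), goal (1,1), distance |1-1|+|2-1| = 1
Tile 14: at (1,3), goal (3,1), distance |1-3|+|3-1| = 4
Tile 10: at (2,1), goal (2,1), distance |2-2|+|1-1| = 0
Tile 13: at (2,2), goal (3,0), distance |2-3|+|2-0| = 3
Tile 12: at (2,3), goal (2,3), distance |2-2|+|3-3| = 0
Tile 2: at (3,0), goal (0,1), distance |3-0|+|0-1| = 4
Tile 3: at (3,1), goal (0,2), distance |3-0|+|1-2| = 4
Tile 8: at (3,2), goal (1,3), distance |3-1|+|2-3| = 3
Tile 11: at (3,3), goal (2,2), distance |3-2|+|3-2| = 2
Sum: 3 + 2 + 3 + 0 + 1 + 2 + 1 + 4 + 0 + 3 + 0 + 4 + 4 + 3 + 2 = 32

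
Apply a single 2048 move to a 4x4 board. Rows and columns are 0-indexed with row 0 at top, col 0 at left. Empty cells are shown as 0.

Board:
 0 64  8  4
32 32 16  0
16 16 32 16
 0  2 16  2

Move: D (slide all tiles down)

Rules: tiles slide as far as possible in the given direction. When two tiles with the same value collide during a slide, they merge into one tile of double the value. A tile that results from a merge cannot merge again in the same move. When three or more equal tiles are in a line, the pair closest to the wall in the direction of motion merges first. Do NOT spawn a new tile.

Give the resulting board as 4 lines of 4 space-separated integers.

Answer:  0 64  8  0
 0 32 16  4
32 16 32 16
16  2 16  2

Derivation:
Slide down:
col 0: [0, 32, 16, 0] -> [0, 0, 32, 16]
col 1: [64, 32, 16, 2] -> [64, 32, 16, 2]
col 2: [8, 16, 32, 16] -> [8, 16, 32, 16]
col 3: [4, 0, 16, 2] -> [0, 4, 16, 2]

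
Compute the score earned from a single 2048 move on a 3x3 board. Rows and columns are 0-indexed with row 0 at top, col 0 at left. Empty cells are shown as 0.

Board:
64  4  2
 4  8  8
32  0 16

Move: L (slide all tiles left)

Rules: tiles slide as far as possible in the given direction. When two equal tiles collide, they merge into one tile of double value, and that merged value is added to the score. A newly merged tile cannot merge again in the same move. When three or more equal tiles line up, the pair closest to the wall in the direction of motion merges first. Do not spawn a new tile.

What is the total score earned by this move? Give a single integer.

Slide left:
row 0: [64, 4, 2] -> [64, 4, 2]  score +0 (running 0)
row 1: [4, 8, 8] -> [4, 16, 0]  score +16 (running 16)
row 2: [32, 0, 16] -> [32, 16, 0]  score +0 (running 16)
Board after move:
64  4  2
 4 16  0
32 16  0

Answer: 16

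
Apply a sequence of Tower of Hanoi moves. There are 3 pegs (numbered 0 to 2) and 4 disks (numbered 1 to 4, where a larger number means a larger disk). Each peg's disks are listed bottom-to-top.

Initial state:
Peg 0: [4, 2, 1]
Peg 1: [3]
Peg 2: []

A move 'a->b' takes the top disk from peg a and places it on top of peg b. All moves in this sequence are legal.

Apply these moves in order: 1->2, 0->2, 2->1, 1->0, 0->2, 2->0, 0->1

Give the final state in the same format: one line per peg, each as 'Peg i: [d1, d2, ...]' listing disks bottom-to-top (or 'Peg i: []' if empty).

Answer: Peg 0: [4, 2]
Peg 1: [1]
Peg 2: [3]

Derivation:
After move 1 (1->2):
Peg 0: [4, 2, 1]
Peg 1: []
Peg 2: [3]

After move 2 (0->2):
Peg 0: [4, 2]
Peg 1: []
Peg 2: [3, 1]

After move 3 (2->1):
Peg 0: [4, 2]
Peg 1: [1]
Peg 2: [3]

After move 4 (1->0):
Peg 0: [4, 2, 1]
Peg 1: []
Peg 2: [3]

After move 5 (0->2):
Peg 0: [4, 2]
Peg 1: []
Peg 2: [3, 1]

After move 6 (2->0):
Peg 0: [4, 2, 1]
Peg 1: []
Peg 2: [3]

After move 7 (0->1):
Peg 0: [4, 2]
Peg 1: [1]
Peg 2: [3]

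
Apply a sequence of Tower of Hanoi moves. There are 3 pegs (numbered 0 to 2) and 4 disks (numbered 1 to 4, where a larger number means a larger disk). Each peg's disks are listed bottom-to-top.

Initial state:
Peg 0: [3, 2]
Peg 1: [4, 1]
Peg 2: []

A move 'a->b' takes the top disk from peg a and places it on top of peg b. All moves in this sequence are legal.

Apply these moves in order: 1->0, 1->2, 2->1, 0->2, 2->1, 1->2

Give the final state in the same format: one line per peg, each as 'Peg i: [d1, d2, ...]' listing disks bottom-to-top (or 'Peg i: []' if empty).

After move 1 (1->0):
Peg 0: [3, 2, 1]
Peg 1: [4]
Peg 2: []

After move 2 (1->2):
Peg 0: [3, 2, 1]
Peg 1: []
Peg 2: [4]

After move 3 (2->1):
Peg 0: [3, 2, 1]
Peg 1: [4]
Peg 2: []

After move 4 (0->2):
Peg 0: [3, 2]
Peg 1: [4]
Peg 2: [1]

After move 5 (2->1):
Peg 0: [3, 2]
Peg 1: [4, 1]
Peg 2: []

After move 6 (1->2):
Peg 0: [3, 2]
Peg 1: [4]
Peg 2: [1]

Answer: Peg 0: [3, 2]
Peg 1: [4]
Peg 2: [1]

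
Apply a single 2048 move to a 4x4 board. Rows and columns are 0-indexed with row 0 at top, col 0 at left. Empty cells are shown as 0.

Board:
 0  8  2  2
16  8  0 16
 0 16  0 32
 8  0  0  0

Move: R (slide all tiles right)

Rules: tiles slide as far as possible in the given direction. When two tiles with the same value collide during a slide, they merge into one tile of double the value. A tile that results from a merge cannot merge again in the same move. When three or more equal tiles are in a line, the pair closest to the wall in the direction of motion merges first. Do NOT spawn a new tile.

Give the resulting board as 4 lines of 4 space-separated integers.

Answer:  0  0  8  4
 0 16  8 16
 0  0 16 32
 0  0  0  8

Derivation:
Slide right:
row 0: [0, 8, 2, 2] -> [0, 0, 8, 4]
row 1: [16, 8, 0, 16] -> [0, 16, 8, 16]
row 2: [0, 16, 0, 32] -> [0, 0, 16, 32]
row 3: [8, 0, 0, 0] -> [0, 0, 0, 8]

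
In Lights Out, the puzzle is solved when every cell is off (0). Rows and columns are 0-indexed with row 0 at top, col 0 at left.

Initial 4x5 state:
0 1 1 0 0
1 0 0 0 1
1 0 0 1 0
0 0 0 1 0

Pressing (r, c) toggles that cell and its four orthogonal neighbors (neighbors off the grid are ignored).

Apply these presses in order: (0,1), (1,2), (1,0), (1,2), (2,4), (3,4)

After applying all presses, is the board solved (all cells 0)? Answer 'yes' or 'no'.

Answer: yes

Derivation:
After press 1 at (0,1):
1 0 0 0 0
1 1 0 0 1
1 0 0 1 0
0 0 0 1 0

After press 2 at (1,2):
1 0 1 0 0
1 0 1 1 1
1 0 1 1 0
0 0 0 1 0

After press 3 at (1,0):
0 0 1 0 0
0 1 1 1 1
0 0 1 1 0
0 0 0 1 0

After press 4 at (1,2):
0 0 0 0 0
0 0 0 0 1
0 0 0 1 0
0 0 0 1 0

After press 5 at (2,4):
0 0 0 0 0
0 0 0 0 0
0 0 0 0 1
0 0 0 1 1

After press 6 at (3,4):
0 0 0 0 0
0 0 0 0 0
0 0 0 0 0
0 0 0 0 0

Lights still on: 0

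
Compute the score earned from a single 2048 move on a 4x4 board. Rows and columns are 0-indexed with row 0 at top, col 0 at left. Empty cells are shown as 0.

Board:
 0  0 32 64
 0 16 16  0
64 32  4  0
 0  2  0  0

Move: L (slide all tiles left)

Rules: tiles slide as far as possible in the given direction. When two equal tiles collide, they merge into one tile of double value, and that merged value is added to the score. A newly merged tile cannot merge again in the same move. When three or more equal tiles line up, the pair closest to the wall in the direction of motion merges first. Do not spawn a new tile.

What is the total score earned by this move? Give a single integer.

Slide left:
row 0: [0, 0, 32, 64] -> [32, 64, 0, 0]  score +0 (running 0)
row 1: [0, 16, 16, 0] -> [32, 0, 0, 0]  score +32 (running 32)
row 2: [64, 32, 4, 0] -> [64, 32, 4, 0]  score +0 (running 32)
row 3: [0, 2, 0, 0] -> [2, 0, 0, 0]  score +0 (running 32)
Board after move:
32 64  0  0
32  0  0  0
64 32  4  0
 2  0  0  0

Answer: 32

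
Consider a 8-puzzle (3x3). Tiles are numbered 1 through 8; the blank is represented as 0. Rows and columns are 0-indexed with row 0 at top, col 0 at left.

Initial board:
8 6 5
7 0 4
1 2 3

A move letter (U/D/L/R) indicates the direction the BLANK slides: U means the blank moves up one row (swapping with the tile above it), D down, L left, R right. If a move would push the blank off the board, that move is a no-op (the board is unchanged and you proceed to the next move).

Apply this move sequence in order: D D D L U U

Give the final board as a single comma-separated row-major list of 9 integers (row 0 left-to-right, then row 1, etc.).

After move 1 (D):
8 6 5
7 2 4
1 0 3

After move 2 (D):
8 6 5
7 2 4
1 0 3

After move 3 (D):
8 6 5
7 2 4
1 0 3

After move 4 (L):
8 6 5
7 2 4
0 1 3

After move 5 (U):
8 6 5
0 2 4
7 1 3

After move 6 (U):
0 6 5
8 2 4
7 1 3

Answer: 0, 6, 5, 8, 2, 4, 7, 1, 3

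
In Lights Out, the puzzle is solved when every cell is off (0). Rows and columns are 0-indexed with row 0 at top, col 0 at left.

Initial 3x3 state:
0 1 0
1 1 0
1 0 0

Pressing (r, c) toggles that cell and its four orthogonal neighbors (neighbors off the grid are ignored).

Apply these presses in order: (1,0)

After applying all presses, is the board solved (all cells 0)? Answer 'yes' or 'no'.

Answer: no

Derivation:
After press 1 at (1,0):
1 1 0
0 0 0
0 0 0

Lights still on: 2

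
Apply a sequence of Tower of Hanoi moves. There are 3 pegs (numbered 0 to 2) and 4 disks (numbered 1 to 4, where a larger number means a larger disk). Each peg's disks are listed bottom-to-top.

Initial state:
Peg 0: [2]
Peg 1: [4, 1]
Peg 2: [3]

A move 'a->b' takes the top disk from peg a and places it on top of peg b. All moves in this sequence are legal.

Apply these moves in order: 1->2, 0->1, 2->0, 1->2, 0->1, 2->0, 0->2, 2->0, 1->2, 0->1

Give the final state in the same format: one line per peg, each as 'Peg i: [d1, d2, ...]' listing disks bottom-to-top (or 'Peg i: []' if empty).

Answer: Peg 0: []
Peg 1: [4, 2]
Peg 2: [3, 1]

Derivation:
After move 1 (1->2):
Peg 0: [2]
Peg 1: [4]
Peg 2: [3, 1]

After move 2 (0->1):
Peg 0: []
Peg 1: [4, 2]
Peg 2: [3, 1]

After move 3 (2->0):
Peg 0: [1]
Peg 1: [4, 2]
Peg 2: [3]

After move 4 (1->2):
Peg 0: [1]
Peg 1: [4]
Peg 2: [3, 2]

After move 5 (0->1):
Peg 0: []
Peg 1: [4, 1]
Peg 2: [3, 2]

After move 6 (2->0):
Peg 0: [2]
Peg 1: [4, 1]
Peg 2: [3]

After move 7 (0->2):
Peg 0: []
Peg 1: [4, 1]
Peg 2: [3, 2]

After move 8 (2->0):
Peg 0: [2]
Peg 1: [4, 1]
Peg 2: [3]

After move 9 (1->2):
Peg 0: [2]
Peg 1: [4]
Peg 2: [3, 1]

After move 10 (0->1):
Peg 0: []
Peg 1: [4, 2]
Peg 2: [3, 1]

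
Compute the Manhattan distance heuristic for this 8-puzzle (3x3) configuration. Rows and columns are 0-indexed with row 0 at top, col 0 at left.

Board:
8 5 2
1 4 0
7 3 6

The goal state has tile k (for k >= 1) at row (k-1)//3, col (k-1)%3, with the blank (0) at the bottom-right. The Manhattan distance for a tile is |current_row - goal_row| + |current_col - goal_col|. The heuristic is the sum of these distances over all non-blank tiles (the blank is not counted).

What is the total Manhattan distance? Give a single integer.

Tile 8: at (0,0), goal (2,1), distance |0-2|+|0-1| = 3
Tile 5: at (0,1), goal (1,1), distance |0-1|+|1-1| = 1
Tile 2: at (0,2), goal (0,1), distance |0-0|+|2-1| = 1
Tile 1: at (1,0), goal (0,0), distance |1-0|+|0-0| = 1
Tile 4: at (1,1), goal (1,0), distance |1-1|+|1-0| = 1
Tile 7: at (2,0), goal (2,0), distance |2-2|+|0-0| = 0
Tile 3: at (2,1), goal (0,2), distance |2-0|+|1-2| = 3
Tile 6: at (2,2), goal (1,2), distance |2-1|+|2-2| = 1
Sum: 3 + 1 + 1 + 1 + 1 + 0 + 3 + 1 = 11

Answer: 11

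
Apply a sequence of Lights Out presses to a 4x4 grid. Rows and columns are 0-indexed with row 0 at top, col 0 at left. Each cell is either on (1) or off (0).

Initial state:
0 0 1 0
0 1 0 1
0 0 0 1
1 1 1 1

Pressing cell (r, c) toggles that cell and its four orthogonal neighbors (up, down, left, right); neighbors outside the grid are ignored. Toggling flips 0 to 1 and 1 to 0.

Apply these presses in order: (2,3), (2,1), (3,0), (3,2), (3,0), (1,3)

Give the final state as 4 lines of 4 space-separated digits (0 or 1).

Answer: 0 0 1 1
0 0 1 1
1 1 1 1
1 1 0 1

Derivation:
After press 1 at (2,3):
0 0 1 0
0 1 0 0
0 0 1 0
1 1 1 0

After press 2 at (2,1):
0 0 1 0
0 0 0 0
1 1 0 0
1 0 1 0

After press 3 at (3,0):
0 0 1 0
0 0 0 0
0 1 0 0
0 1 1 0

After press 4 at (3,2):
0 0 1 0
0 0 0 0
0 1 1 0
0 0 0 1

After press 5 at (3,0):
0 0 1 0
0 0 0 0
1 1 1 0
1 1 0 1

After press 6 at (1,3):
0 0 1 1
0 0 1 1
1 1 1 1
1 1 0 1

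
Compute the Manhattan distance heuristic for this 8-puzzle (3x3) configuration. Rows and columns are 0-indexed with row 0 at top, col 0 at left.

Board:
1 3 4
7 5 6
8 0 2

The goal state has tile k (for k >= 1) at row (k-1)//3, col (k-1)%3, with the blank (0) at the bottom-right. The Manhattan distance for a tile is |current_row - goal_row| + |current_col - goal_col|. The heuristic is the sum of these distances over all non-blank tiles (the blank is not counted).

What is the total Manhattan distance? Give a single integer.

Answer: 9

Derivation:
Tile 1: (0,0)->(0,0) = 0
Tile 3: (0,1)->(0,2) = 1
Tile 4: (0,2)->(1,0) = 3
Tile 7: (1,0)->(2,0) = 1
Tile 5: (1,1)->(1,1) = 0
Tile 6: (1,2)->(1,2) = 0
Tile 8: (2,0)->(2,1) = 1
Tile 2: (2,2)->(0,1) = 3
Sum: 0 + 1 + 3 + 1 + 0 + 0 + 1 + 3 = 9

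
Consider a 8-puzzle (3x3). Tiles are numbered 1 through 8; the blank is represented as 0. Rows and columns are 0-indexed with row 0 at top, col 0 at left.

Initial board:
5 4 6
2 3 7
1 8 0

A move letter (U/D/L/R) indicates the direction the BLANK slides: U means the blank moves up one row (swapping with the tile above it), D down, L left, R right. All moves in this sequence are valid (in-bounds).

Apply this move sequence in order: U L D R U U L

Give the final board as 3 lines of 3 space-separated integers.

Answer: 5 0 4
2 8 6
1 7 3

Derivation:
After move 1 (U):
5 4 6
2 3 0
1 8 7

After move 2 (L):
5 4 6
2 0 3
1 8 7

After move 3 (D):
5 4 6
2 8 3
1 0 7

After move 4 (R):
5 4 6
2 8 3
1 7 0

After move 5 (U):
5 4 6
2 8 0
1 7 3

After move 6 (U):
5 4 0
2 8 6
1 7 3

After move 7 (L):
5 0 4
2 8 6
1 7 3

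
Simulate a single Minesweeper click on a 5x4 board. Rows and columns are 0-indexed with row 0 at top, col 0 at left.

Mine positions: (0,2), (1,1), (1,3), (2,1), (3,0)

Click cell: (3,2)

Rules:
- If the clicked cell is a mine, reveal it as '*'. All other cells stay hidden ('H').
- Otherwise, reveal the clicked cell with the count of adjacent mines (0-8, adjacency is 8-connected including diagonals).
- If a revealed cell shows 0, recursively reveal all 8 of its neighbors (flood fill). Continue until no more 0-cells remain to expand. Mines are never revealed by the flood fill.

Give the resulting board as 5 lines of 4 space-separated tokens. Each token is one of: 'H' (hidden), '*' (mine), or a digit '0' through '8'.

H H H H
H H H H
H H H H
H H 1 H
H H H H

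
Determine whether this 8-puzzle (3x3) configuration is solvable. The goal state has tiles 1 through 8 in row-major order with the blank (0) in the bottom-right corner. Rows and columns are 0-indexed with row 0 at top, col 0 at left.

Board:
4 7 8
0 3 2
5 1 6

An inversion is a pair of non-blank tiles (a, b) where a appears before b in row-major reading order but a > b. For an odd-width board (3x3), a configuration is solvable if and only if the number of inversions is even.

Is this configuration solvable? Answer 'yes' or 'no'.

Answer: no

Derivation:
Inversions (pairs i<j in row-major order where tile[i] > tile[j] > 0): 17
17 is odd, so the puzzle is not solvable.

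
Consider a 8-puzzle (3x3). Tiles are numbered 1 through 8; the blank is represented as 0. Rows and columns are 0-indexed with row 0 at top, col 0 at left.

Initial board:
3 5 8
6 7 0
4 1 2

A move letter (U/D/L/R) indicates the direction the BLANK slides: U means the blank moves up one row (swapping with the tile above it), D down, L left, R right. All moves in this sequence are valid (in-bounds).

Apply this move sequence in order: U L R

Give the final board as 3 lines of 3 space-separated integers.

Answer: 3 5 0
6 7 8
4 1 2

Derivation:
After move 1 (U):
3 5 0
6 7 8
4 1 2

After move 2 (L):
3 0 5
6 7 8
4 1 2

After move 3 (R):
3 5 0
6 7 8
4 1 2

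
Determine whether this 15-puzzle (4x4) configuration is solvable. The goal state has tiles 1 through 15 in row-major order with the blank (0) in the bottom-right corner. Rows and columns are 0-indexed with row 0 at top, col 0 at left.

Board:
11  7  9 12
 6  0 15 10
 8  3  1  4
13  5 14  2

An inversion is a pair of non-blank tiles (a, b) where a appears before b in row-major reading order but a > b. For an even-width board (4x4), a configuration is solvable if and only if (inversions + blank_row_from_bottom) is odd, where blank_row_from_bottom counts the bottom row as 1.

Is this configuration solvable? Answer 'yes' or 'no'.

Answer: no

Derivation:
Inversions: 63
Blank is in row 1 (0-indexed from top), which is row 3 counting from the bottom (bottom = 1).
63 + 3 = 66, which is even, so the puzzle is not solvable.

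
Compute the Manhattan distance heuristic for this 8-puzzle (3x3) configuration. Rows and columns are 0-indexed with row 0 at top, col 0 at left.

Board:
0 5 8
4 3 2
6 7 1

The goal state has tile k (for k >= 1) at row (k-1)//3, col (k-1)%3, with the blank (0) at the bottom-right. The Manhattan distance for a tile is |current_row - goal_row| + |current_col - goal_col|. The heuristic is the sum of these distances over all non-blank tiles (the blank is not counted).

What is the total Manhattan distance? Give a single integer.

Answer: 16

Derivation:
Tile 5: at (0,1), goal (1,1), distance |0-1|+|1-1| = 1
Tile 8: at (0,2), goal (2,1), distance |0-2|+|2-1| = 3
Tile 4: at (1,0), goal (1,0), distance |1-1|+|0-0| = 0
Tile 3: at (1,1), goal (0,2), distance |1-0|+|1-2| = 2
Tile 2: at (1,2), goal (0,1), distance |1-0|+|2-1| = 2
Tile 6: at (2,0), goal (1,2), distance |2-1|+|0-2| = 3
Tile 7: at (2,1), goal (2,0), distance |2-2|+|1-0| = 1
Tile 1: at (2,2), goal (0,0), distance |2-0|+|2-0| = 4
Sum: 1 + 3 + 0 + 2 + 2 + 3 + 1 + 4 = 16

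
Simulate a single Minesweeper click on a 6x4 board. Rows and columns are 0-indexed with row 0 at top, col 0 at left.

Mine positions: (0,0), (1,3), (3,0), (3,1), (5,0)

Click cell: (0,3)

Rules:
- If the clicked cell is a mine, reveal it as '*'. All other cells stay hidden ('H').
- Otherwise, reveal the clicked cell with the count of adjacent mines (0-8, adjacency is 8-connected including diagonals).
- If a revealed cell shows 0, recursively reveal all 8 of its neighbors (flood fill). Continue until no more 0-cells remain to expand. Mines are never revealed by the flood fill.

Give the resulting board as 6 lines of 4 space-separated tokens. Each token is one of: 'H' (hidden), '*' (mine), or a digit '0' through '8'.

H H H 1
H H H H
H H H H
H H H H
H H H H
H H H H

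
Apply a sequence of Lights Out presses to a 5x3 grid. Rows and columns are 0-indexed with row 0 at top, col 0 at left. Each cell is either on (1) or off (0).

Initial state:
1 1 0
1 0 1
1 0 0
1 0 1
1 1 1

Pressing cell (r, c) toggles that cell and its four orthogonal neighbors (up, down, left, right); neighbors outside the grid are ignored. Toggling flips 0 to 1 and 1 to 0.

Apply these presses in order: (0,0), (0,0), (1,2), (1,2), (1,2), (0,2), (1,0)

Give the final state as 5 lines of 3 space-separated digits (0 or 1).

Answer: 0 0 0
0 0 1
0 0 1
1 0 1
1 1 1

Derivation:
After press 1 at (0,0):
0 0 0
0 0 1
1 0 0
1 0 1
1 1 1

After press 2 at (0,0):
1 1 0
1 0 1
1 0 0
1 0 1
1 1 1

After press 3 at (1,2):
1 1 1
1 1 0
1 0 1
1 0 1
1 1 1

After press 4 at (1,2):
1 1 0
1 0 1
1 0 0
1 0 1
1 1 1

After press 5 at (1,2):
1 1 1
1 1 0
1 0 1
1 0 1
1 1 1

After press 6 at (0,2):
1 0 0
1 1 1
1 0 1
1 0 1
1 1 1

After press 7 at (1,0):
0 0 0
0 0 1
0 0 1
1 0 1
1 1 1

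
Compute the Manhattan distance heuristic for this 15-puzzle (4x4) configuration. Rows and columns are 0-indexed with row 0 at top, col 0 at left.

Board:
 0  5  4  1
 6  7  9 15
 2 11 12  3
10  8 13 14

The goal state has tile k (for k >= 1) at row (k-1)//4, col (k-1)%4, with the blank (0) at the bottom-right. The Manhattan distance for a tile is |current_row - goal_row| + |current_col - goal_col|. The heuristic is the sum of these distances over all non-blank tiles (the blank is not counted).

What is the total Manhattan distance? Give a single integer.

Tile 5: at (0,1), goal (1,0), distance |0-1|+|1-0| = 2
Tile 4: at (0,2), goal (0,3), distance |0-0|+|2-3| = 1
Tile 1: at (0,3), goal (0,0), distance |0-0|+|3-0| = 3
Tile 6: at (1,0), goal (1,1), distance |1-1|+|0-1| = 1
Tile 7: at (1,1), goal (1,2), distance |1-1|+|1-2| = 1
Tile 9: at (1,2), goal (2,0), distance |1-2|+|2-0| = 3
Tile 15: at (1,3), goal (3,2), distance |1-3|+|3-2| = 3
Tile 2: at (2,0), goal (0,1), distance |2-0|+|0-1| = 3
Tile 11: at (2,1), goal (2,2), distance |2-2|+|1-2| = 1
Tile 12: at (2,2), goal (2,3), distance |2-2|+|2-3| = 1
Tile 3: at (2,3), goal (0,2), distance |2-0|+|3-2| = 3
Tile 10: at (3,0), goal (2,1), distance |3-2|+|0-1| = 2
Tile 8: at (3,1), goal (1,3), distance |3-1|+|1-3| = 4
Tile 13: at (3,2), goal (3,0), distance |3-3|+|2-0| = 2
Tile 14: at (3,3), goal (3,1), distance |3-3|+|3-1| = 2
Sum: 2 + 1 + 3 + 1 + 1 + 3 + 3 + 3 + 1 + 1 + 3 + 2 + 4 + 2 + 2 = 32

Answer: 32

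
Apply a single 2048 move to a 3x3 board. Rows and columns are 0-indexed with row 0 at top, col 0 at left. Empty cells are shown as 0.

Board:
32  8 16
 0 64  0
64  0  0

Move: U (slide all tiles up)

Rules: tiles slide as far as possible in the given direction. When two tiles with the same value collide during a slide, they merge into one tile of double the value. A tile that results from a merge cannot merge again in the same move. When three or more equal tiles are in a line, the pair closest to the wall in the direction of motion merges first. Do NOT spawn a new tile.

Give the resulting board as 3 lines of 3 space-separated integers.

Slide up:
col 0: [32, 0, 64] -> [32, 64, 0]
col 1: [8, 64, 0] -> [8, 64, 0]
col 2: [16, 0, 0] -> [16, 0, 0]

Answer: 32  8 16
64 64  0
 0  0  0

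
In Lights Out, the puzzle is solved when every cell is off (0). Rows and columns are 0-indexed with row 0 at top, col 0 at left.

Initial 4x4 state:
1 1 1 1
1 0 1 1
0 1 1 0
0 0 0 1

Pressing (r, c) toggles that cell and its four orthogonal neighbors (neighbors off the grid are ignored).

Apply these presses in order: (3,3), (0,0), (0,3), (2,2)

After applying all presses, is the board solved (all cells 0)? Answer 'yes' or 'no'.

Answer: yes

Derivation:
After press 1 at (3,3):
1 1 1 1
1 0 1 1
0 1 1 1
0 0 1 0

After press 2 at (0,0):
0 0 1 1
0 0 1 1
0 1 1 1
0 0 1 0

After press 3 at (0,3):
0 0 0 0
0 0 1 0
0 1 1 1
0 0 1 0

After press 4 at (2,2):
0 0 0 0
0 0 0 0
0 0 0 0
0 0 0 0

Lights still on: 0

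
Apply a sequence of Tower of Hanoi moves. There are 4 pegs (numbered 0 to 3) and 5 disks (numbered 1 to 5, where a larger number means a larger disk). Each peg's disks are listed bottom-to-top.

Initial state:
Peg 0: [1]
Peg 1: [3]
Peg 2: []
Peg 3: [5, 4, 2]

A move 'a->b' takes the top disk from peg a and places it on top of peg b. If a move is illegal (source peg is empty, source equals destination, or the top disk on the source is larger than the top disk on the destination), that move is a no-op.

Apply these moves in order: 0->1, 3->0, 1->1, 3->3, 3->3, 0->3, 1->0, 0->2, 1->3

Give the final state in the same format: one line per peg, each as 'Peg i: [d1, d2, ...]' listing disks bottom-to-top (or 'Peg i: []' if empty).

After move 1 (0->1):
Peg 0: []
Peg 1: [3, 1]
Peg 2: []
Peg 3: [5, 4, 2]

After move 2 (3->0):
Peg 0: [2]
Peg 1: [3, 1]
Peg 2: []
Peg 3: [5, 4]

After move 3 (1->1):
Peg 0: [2]
Peg 1: [3, 1]
Peg 2: []
Peg 3: [5, 4]

After move 4 (3->3):
Peg 0: [2]
Peg 1: [3, 1]
Peg 2: []
Peg 3: [5, 4]

After move 5 (3->3):
Peg 0: [2]
Peg 1: [3, 1]
Peg 2: []
Peg 3: [5, 4]

After move 6 (0->3):
Peg 0: []
Peg 1: [3, 1]
Peg 2: []
Peg 3: [5, 4, 2]

After move 7 (1->0):
Peg 0: [1]
Peg 1: [3]
Peg 2: []
Peg 3: [5, 4, 2]

After move 8 (0->2):
Peg 0: []
Peg 1: [3]
Peg 2: [1]
Peg 3: [5, 4, 2]

After move 9 (1->3):
Peg 0: []
Peg 1: [3]
Peg 2: [1]
Peg 3: [5, 4, 2]

Answer: Peg 0: []
Peg 1: [3]
Peg 2: [1]
Peg 3: [5, 4, 2]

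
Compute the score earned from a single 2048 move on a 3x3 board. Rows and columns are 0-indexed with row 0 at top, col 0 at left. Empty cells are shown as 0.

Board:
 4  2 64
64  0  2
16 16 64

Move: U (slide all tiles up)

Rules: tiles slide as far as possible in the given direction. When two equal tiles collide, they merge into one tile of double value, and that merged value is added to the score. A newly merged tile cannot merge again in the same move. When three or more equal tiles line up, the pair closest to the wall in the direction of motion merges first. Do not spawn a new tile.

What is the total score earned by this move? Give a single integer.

Slide up:
col 0: [4, 64, 16] -> [4, 64, 16]  score +0 (running 0)
col 1: [2, 0, 16] -> [2, 16, 0]  score +0 (running 0)
col 2: [64, 2, 64] -> [64, 2, 64]  score +0 (running 0)
Board after move:
 4  2 64
64 16  2
16  0 64

Answer: 0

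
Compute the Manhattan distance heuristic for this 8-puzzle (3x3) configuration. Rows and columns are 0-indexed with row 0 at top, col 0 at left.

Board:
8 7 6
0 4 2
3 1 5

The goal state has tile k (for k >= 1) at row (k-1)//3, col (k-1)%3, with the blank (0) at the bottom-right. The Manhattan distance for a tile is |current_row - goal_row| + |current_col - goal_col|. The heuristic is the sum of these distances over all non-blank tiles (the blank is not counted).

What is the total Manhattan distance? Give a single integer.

Tile 8: (0,0)->(2,1) = 3
Tile 7: (0,1)->(2,0) = 3
Tile 6: (0,2)->(1,2) = 1
Tile 4: (1,1)->(1,0) = 1
Tile 2: (1,2)->(0,1) = 2
Tile 3: (2,0)->(0,2) = 4
Tile 1: (2,1)->(0,0) = 3
Tile 5: (2,2)->(1,1) = 2
Sum: 3 + 3 + 1 + 1 + 2 + 4 + 3 + 2 = 19

Answer: 19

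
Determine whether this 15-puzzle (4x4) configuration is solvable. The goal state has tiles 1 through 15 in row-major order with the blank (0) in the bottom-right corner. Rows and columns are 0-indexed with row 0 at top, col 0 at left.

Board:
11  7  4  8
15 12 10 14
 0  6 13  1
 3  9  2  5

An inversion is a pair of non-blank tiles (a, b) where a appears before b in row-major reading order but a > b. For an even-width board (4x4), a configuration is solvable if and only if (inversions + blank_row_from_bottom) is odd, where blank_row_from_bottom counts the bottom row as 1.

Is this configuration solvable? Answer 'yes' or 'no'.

Answer: no

Derivation:
Inversions: 66
Blank is in row 2 (0-indexed from top), which is row 2 counting from the bottom (bottom = 1).
66 + 2 = 68, which is even, so the puzzle is not solvable.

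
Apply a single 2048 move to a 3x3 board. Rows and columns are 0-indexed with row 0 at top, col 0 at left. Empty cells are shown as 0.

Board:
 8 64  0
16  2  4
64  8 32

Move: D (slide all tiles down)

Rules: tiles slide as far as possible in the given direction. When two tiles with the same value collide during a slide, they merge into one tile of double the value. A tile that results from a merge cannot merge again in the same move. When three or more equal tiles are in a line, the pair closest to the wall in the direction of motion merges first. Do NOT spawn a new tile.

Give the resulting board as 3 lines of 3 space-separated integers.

Slide down:
col 0: [8, 16, 64] -> [8, 16, 64]
col 1: [64, 2, 8] -> [64, 2, 8]
col 2: [0, 4, 32] -> [0, 4, 32]

Answer:  8 64  0
16  2  4
64  8 32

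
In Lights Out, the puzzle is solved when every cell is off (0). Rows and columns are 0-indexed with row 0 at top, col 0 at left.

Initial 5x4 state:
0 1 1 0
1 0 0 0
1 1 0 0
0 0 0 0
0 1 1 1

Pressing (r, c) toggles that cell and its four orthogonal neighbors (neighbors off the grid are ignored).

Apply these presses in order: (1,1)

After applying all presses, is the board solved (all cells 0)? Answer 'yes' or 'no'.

Answer: no

Derivation:
After press 1 at (1,1):
0 0 1 0
0 1 1 0
1 0 0 0
0 0 0 0
0 1 1 1

Lights still on: 7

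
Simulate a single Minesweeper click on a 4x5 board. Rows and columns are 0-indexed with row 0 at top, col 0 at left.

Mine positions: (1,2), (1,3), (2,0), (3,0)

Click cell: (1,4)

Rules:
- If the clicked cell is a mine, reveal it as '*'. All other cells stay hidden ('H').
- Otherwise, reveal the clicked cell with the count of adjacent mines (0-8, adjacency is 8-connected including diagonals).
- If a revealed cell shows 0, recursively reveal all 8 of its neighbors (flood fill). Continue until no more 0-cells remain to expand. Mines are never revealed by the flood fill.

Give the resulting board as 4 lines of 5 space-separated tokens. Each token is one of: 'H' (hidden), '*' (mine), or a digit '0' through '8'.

H H H H H
H H H H 1
H H H H H
H H H H H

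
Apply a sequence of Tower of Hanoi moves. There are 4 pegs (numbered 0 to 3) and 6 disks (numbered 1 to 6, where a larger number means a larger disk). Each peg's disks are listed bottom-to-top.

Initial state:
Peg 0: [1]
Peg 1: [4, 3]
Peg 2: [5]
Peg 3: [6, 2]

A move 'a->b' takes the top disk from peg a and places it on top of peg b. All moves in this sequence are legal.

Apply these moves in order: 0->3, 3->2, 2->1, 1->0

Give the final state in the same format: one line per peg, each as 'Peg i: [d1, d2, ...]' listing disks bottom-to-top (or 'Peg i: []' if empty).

After move 1 (0->3):
Peg 0: []
Peg 1: [4, 3]
Peg 2: [5]
Peg 3: [6, 2, 1]

After move 2 (3->2):
Peg 0: []
Peg 1: [4, 3]
Peg 2: [5, 1]
Peg 3: [6, 2]

After move 3 (2->1):
Peg 0: []
Peg 1: [4, 3, 1]
Peg 2: [5]
Peg 3: [6, 2]

After move 4 (1->0):
Peg 0: [1]
Peg 1: [4, 3]
Peg 2: [5]
Peg 3: [6, 2]

Answer: Peg 0: [1]
Peg 1: [4, 3]
Peg 2: [5]
Peg 3: [6, 2]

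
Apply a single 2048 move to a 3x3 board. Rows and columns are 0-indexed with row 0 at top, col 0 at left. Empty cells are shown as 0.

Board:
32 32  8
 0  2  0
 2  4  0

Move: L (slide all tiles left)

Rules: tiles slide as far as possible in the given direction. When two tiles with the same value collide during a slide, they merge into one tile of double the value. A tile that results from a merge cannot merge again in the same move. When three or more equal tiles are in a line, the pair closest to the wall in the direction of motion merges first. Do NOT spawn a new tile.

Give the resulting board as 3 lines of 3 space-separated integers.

Slide left:
row 0: [32, 32, 8] -> [64, 8, 0]
row 1: [0, 2, 0] -> [2, 0, 0]
row 2: [2, 4, 0] -> [2, 4, 0]

Answer: 64  8  0
 2  0  0
 2  4  0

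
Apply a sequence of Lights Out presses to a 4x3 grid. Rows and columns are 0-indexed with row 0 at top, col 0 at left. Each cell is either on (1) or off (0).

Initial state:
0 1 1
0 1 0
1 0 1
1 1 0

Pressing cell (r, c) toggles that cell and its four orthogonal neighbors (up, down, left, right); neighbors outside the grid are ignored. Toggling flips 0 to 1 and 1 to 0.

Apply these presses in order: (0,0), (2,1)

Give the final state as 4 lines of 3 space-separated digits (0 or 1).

Answer: 1 0 1
1 0 0
0 1 0
1 0 0

Derivation:
After press 1 at (0,0):
1 0 1
1 1 0
1 0 1
1 1 0

After press 2 at (2,1):
1 0 1
1 0 0
0 1 0
1 0 0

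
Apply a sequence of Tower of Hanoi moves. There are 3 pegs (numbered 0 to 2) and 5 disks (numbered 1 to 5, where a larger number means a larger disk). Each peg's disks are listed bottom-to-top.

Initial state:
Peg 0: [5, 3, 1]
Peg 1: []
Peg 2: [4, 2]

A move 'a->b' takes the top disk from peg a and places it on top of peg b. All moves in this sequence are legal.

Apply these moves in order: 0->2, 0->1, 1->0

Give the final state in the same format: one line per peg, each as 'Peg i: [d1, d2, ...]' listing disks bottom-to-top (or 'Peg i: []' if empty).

Answer: Peg 0: [5, 3]
Peg 1: []
Peg 2: [4, 2, 1]

Derivation:
After move 1 (0->2):
Peg 0: [5, 3]
Peg 1: []
Peg 2: [4, 2, 1]

After move 2 (0->1):
Peg 0: [5]
Peg 1: [3]
Peg 2: [4, 2, 1]

After move 3 (1->0):
Peg 0: [5, 3]
Peg 1: []
Peg 2: [4, 2, 1]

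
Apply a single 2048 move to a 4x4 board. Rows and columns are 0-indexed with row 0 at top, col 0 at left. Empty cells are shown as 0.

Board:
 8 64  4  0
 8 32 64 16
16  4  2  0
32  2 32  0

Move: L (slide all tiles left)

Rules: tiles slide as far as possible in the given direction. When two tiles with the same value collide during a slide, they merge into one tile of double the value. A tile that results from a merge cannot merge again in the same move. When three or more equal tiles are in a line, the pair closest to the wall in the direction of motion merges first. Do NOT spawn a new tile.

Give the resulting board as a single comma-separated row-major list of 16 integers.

Answer: 8, 64, 4, 0, 8, 32, 64, 16, 16, 4, 2, 0, 32, 2, 32, 0

Derivation:
Slide left:
row 0: [8, 64, 4, 0] -> [8, 64, 4, 0]
row 1: [8, 32, 64, 16] -> [8, 32, 64, 16]
row 2: [16, 4, 2, 0] -> [16, 4, 2, 0]
row 3: [32, 2, 32, 0] -> [32, 2, 32, 0]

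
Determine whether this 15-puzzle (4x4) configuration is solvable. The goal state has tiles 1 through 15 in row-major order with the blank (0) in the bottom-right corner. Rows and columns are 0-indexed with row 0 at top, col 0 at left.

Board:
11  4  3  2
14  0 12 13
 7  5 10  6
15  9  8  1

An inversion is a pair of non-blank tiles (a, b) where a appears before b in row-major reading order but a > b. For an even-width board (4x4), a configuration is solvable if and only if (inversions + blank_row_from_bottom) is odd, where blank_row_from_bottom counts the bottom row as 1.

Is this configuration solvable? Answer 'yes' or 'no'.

Answer: yes

Derivation:
Inversions: 54
Blank is in row 1 (0-indexed from top), which is row 3 counting from the bottom (bottom = 1).
54 + 3 = 57, which is odd, so the puzzle is solvable.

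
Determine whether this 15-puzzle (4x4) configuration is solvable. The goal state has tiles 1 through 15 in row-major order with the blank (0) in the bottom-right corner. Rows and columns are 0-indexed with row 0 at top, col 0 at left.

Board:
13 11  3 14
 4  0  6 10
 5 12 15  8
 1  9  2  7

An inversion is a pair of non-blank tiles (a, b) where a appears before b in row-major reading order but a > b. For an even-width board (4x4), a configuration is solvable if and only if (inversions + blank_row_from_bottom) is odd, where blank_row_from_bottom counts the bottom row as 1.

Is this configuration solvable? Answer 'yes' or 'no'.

Answer: yes

Derivation:
Inversions: 62
Blank is in row 1 (0-indexed from top), which is row 3 counting from the bottom (bottom = 1).
62 + 3 = 65, which is odd, so the puzzle is solvable.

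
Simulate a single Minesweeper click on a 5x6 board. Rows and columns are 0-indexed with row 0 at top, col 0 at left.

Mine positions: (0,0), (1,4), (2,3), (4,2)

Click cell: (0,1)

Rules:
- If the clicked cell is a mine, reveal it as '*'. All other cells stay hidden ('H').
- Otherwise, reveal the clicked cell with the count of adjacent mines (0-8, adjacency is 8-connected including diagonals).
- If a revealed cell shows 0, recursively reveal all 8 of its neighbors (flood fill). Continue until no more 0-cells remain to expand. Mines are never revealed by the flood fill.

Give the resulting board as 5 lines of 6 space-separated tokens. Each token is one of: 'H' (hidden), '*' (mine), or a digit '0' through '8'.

H 1 H H H H
H H H H H H
H H H H H H
H H H H H H
H H H H H H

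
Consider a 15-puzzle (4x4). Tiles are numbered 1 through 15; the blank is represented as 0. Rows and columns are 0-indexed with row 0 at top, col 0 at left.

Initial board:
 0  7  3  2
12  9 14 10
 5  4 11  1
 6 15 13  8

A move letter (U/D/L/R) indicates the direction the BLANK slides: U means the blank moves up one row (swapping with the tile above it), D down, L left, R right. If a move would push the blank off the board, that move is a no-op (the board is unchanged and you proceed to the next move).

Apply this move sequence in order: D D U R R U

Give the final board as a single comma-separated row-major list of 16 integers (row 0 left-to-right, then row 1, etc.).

After move 1 (D):
12  7  3  2
 0  9 14 10
 5  4 11  1
 6 15 13  8

After move 2 (D):
12  7  3  2
 5  9 14 10
 0  4 11  1
 6 15 13  8

After move 3 (U):
12  7  3  2
 0  9 14 10
 5  4 11  1
 6 15 13  8

After move 4 (R):
12  7  3  2
 9  0 14 10
 5  4 11  1
 6 15 13  8

After move 5 (R):
12  7  3  2
 9 14  0 10
 5  4 11  1
 6 15 13  8

After move 6 (U):
12  7  0  2
 9 14  3 10
 5  4 11  1
 6 15 13  8

Answer: 12, 7, 0, 2, 9, 14, 3, 10, 5, 4, 11, 1, 6, 15, 13, 8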